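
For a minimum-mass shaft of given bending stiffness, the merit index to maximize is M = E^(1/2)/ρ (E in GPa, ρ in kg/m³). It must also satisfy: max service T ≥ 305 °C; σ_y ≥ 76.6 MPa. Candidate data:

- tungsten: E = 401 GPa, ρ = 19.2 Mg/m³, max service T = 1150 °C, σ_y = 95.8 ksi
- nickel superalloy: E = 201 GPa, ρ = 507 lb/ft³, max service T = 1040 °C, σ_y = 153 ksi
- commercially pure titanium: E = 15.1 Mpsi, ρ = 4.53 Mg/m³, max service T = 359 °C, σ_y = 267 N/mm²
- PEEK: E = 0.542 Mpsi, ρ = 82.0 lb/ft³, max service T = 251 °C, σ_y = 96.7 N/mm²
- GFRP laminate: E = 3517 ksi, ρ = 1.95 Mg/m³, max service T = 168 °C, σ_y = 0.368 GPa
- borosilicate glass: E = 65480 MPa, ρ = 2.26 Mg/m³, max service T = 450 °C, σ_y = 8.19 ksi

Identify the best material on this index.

Screen on constraints: max service T ≥ 305 °C; σ_y ≥ 76.6 MPa. Survivors: tungsten, nickel superalloy, commercially pure titanium.
In SI units:
  tungsten: E = 401.0 GPa, ρ = 19200 kg/m³
  nickel superalloy: E = 201.0 GPa, ρ = 8121 kg/m³
  commercially pure titanium: E = 104.1 GPa, ρ = 4530 kg/m³
  commercially pure titanium: M = 2.25×10⁻³
  nickel superalloy: M = 1.75×10⁻³
  tungsten: M = 1.04×10⁻³
Highest index: commercially pure titanium.

commercially pure titanium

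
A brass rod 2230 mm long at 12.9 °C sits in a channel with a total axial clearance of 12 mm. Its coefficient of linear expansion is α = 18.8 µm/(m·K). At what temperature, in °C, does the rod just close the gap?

299 °C

α·L₀·ΔT = 12.0 mm ⇒ ΔT = 12.0 / (18.8×10⁻⁶ × 2230.0) = 286.2 K.
T = 12.9 + 286.2 = 299.1 °C.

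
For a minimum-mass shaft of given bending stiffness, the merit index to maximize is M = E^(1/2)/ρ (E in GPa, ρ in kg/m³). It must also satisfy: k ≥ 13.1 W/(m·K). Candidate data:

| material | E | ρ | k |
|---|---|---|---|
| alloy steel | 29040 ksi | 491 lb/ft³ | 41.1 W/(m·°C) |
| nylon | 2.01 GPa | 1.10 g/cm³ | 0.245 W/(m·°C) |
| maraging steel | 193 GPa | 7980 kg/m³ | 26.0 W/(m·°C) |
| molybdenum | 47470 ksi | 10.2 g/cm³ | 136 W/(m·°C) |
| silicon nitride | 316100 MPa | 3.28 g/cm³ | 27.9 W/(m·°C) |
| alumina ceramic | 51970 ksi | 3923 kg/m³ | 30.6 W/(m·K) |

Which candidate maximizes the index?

silicon nitride

Screen on constraints: k ≥ 13.1 W/(m·K). Survivors: alloy steel, maraging steel, molybdenum, silicon nitride, alumina ceramic.
Convert each candidate to consistent units, then evaluate M:
  alloy steel: E = 200.2 GPa, ρ = 7865 kg/m³
  maraging steel: E = 193.0 GPa, ρ = 7980 kg/m³
  molybdenum: E = 327.3 GPa, ρ = 10200 kg/m³
  silicon nitride: E = 316.1 GPa, ρ = 3280 kg/m³
  alumina ceramic: E = 358.3 GPa, ρ = 3923 kg/m³
  silicon nitride: M = 5.42×10⁻³
  alumina ceramic: M = 4.83×10⁻³
  alloy steel: M = 1.80×10⁻³
  molybdenum: M = 1.77×10⁻³
  maraging steel: M = 1.74×10⁻³
Highest index: silicon nitride.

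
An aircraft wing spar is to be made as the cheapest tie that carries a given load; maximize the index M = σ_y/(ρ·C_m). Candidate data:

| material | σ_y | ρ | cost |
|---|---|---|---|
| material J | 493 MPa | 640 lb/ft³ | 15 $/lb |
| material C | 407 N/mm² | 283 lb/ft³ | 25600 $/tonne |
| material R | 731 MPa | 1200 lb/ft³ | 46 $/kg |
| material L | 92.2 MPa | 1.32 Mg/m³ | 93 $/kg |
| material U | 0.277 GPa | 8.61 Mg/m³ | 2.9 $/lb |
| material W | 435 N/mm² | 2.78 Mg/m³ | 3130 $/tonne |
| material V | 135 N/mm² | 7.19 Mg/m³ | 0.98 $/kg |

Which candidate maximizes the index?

material W

Normalizing units and computing the index:
  material J: σ_y = 493.0 MPa, ρ = 10250 kg/m³, cost = 33.07 $/kg
  material C: σ_y = 407.0 MPa, ρ = 4533 kg/m³, cost = 25.60 $/kg
  material R: σ_y = 731.0 MPa, ρ = 19220 kg/m³, cost = 46.00 $/kg
  material L: σ_y = 92.20 MPa, ρ = 1320 kg/m³, cost = 93.00 $/kg
  material U: σ_y = 277.0 MPa, ρ = 8610 kg/m³, cost = 6.393 $/kg
  material W: σ_y = 435.0 MPa, ρ = 2780 kg/m³, cost = 3.130 $/kg
  material V: σ_y = 135.0 MPa, ρ = 7190 kg/m³, cost = 0.9800 $/kg
  material W: M = 50.0 kN·m per $
  material V: M = 19.2 kN·m per $
  material U: M = 5.03 kN·m per $
  material C: M = 3.51 kN·m per $
  material J: M = 1.45 kN·m per $
  material R: M = 0.827 kN·m per $
  material L: M = 0.751 kN·m per $
Highest index: material W.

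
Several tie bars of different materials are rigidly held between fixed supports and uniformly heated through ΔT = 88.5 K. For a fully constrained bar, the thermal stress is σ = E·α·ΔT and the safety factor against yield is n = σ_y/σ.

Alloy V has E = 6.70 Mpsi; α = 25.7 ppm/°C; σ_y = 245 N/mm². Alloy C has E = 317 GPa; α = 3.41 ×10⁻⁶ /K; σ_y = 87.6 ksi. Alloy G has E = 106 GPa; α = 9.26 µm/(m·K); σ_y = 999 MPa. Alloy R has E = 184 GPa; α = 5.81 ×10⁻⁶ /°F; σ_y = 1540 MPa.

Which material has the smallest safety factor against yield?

In consistent units (E in GPa, α in ×10⁻⁶/K, σ_y in MPa):
  alloy V: E = 46.19, α = 25.7, σ_y = 245.0 → σ = 105 MPa, n = 2.33
  alloy C: E = 317.0, α = 3.41, σ_y = 604.0 → σ = 95.7 MPa, n = 6.31
  alloy G: E = 106.0, α = 9.26, σ_y = 999.0 → σ = 86.9 MPa, n = 11.5
  alloy R: E = 184.0, α = 10.5, σ_y = 1540 → σ = 170 MPa, n = 9.04
Smallest n: alloy V with n = 2.33.

alloy V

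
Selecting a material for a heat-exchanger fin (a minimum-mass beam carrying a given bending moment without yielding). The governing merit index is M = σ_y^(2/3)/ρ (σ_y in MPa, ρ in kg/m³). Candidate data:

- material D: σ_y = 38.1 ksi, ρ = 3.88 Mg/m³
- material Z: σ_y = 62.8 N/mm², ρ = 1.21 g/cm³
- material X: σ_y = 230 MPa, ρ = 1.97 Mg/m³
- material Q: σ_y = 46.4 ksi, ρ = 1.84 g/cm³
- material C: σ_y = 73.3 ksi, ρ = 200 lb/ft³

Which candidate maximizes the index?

After converting to SI:
  material D: σ_y = 262.7 MPa, ρ = 3880 kg/m³
  material Z: σ_y = 62.80 MPa, ρ = 1210 kg/m³
  material X: σ_y = 230.0 MPa, ρ = 1970 kg/m³
  material Q: σ_y = 319.9 MPa, ρ = 1840 kg/m³
  material C: σ_y = 505.4 MPa, ρ = 3204 kg/m³
  material Q: M = 25.4×10⁻³
  material C: M = 19.8×10⁻³
  material X: M = 19.1×10⁻³
  material Z: M = 13.1×10⁻³
  material D: M = 10.6×10⁻³
Material Q has the largest M.

material Q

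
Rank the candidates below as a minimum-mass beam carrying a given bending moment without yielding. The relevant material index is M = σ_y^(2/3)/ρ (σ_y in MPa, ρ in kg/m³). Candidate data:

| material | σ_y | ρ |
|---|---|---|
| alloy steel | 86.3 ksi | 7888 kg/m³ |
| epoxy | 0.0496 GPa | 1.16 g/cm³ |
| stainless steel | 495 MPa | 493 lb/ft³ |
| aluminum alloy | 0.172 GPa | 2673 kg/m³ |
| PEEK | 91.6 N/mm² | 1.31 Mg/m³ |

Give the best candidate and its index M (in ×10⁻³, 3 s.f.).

Normalizing units and computing the index:
  alloy steel: σ_y = 595.0 MPa, ρ = 7888 kg/m³
  epoxy: σ_y = 49.60 MPa, ρ = 1160 kg/m³
  stainless steel: σ_y = 495.0 MPa, ρ = 7897 kg/m³
  aluminum alloy: σ_y = 172.0 MPa, ρ = 2673 kg/m³
  PEEK: σ_y = 91.60 MPa, ρ = 1310 kg/m³
  PEEK: M = 15.5×10⁻³
  epoxy: M = 11.6×10⁻³
  aluminum alloy: M = 11.6×10⁻³
  alloy steel: M = 8.97×10⁻³
  stainless steel: M = 7.92×10⁻³
PEEK has the largest M.

PEEK, M = 15.5×10⁻³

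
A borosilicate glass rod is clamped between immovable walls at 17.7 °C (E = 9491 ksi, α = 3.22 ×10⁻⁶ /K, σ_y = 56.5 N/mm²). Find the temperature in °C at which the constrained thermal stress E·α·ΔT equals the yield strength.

286 °C

E = 9491 ksi = 65.44 GPa.
σ_y = 56.5 N/mm² = 56.50 MPa.
E·α·ΔT = 56.50 MPa ⇒ ΔT = 56.50 / (65.44×10³ × 3.22×10⁻⁶) = 268.1 K.
T = 17.7 + 268.1 = 285.8 °C.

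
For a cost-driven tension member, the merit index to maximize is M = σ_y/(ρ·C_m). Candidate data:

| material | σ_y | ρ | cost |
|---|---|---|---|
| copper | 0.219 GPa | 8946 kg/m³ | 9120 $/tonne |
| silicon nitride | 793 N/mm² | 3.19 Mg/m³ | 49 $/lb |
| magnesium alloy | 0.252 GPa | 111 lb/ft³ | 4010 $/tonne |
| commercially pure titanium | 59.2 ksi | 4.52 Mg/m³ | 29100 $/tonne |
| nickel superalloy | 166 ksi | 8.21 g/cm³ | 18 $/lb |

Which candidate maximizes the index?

magnesium alloy

Normalizing units and computing the index:
  copper: σ_y = 219.0 MPa, ρ = 8946 kg/m³, cost = 9.120 $/kg
  silicon nitride: σ_y = 793.0 MPa, ρ = 3190 kg/m³, cost = 108.0 $/kg
  magnesium alloy: σ_y = 252.0 MPa, ρ = 1778 kg/m³, cost = 4.010 $/kg
  commercially pure titanium: σ_y = 408.2 MPa, ρ = 4520 kg/m³, cost = 29.10 $/kg
  nickel superalloy: σ_y = 1145 MPa, ρ = 8210 kg/m³, cost = 39.68 $/kg
  magnesium alloy: M = 35.3 kN·m per $
  nickel superalloy: M = 3.51 kN·m per $
  commercially pure titanium: M = 3.10 kN·m per $
  copper: M = 2.68 kN·m per $
  silicon nitride: M = 2.30 kN·m per $
Magnesium alloy ranks first.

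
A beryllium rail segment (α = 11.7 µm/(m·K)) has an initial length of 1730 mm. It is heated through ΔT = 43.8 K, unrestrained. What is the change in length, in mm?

ΔL = α·L₀·ΔT = 11.7×10⁻⁶ × 1730 mm × 43.80 K = 0.887 mm.

0.887 mm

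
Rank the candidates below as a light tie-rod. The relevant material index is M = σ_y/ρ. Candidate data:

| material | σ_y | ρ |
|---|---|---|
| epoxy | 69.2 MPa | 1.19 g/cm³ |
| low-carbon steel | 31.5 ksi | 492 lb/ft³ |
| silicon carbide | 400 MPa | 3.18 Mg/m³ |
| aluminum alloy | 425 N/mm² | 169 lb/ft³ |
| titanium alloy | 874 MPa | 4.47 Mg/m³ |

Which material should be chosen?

titanium alloy

Convert each candidate to consistent units, then evaluate M:
  epoxy: σ_y = 69.20 MPa, ρ = 1190 kg/m³
  low-carbon steel: σ_y = 217.2 MPa, ρ = 7881 kg/m³
  silicon carbide: σ_y = 400.0 MPa, ρ = 3180 kg/m³
  aluminum alloy: σ_y = 425.0 MPa, ρ = 2707 kg/m³
  titanium alloy: σ_y = 874.0 MPa, ρ = 4470 kg/m³
  titanium alloy: M = 196 kN·m/kg
  aluminum alloy: M = 157 kN·m/kg
  silicon carbide: M = 126 kN·m/kg
  epoxy: M = 58.2 kN·m/kg
  low-carbon steel: M = 27.6 kN·m/kg
Highest index: titanium alloy.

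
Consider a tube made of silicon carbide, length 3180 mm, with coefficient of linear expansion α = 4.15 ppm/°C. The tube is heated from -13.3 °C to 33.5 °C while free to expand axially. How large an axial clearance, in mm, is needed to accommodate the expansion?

0.618 mm

ΔT = 33.5 − (-13.3) = 46.80 K.
ΔL = α·L₀·ΔT = 4.15×10⁻⁶ × 3180 mm × 46.80 K = 0.618 mm.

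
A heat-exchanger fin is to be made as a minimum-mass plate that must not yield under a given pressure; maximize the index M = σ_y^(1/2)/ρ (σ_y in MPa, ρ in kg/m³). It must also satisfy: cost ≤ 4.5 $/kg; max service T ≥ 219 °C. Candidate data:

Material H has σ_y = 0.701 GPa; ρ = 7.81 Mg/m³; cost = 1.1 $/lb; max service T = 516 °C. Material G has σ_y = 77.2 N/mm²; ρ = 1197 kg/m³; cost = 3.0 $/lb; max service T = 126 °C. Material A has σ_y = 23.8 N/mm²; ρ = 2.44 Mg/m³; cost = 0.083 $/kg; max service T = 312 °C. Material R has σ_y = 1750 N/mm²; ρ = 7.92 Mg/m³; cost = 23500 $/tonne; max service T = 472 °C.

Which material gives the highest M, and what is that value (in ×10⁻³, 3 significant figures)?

material H, M = 3.39×10⁻³

Screen on constraints: cost ≤ 4.5 $/kg; max service T ≥ 219 °C. Survivors: material H, material A.
After converting to SI:
  material H: σ_y = 701.0 MPa, ρ = 7810 kg/m³
  material A: σ_y = 23.80 MPa, ρ = 2440 kg/m³
  material H: M = 3.39×10⁻³
  material A: M = 2.00×10⁻³
Material H has the largest M.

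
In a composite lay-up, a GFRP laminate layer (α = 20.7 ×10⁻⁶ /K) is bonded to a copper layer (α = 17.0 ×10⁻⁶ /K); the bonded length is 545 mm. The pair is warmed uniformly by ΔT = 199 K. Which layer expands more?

α(GFRP laminate) = 20.7×10⁻⁶/K vs α(copper) = 17.0×10⁻⁶/K.
Higher α expands more for the same ΔT: GFRP laminate.

GFRP laminate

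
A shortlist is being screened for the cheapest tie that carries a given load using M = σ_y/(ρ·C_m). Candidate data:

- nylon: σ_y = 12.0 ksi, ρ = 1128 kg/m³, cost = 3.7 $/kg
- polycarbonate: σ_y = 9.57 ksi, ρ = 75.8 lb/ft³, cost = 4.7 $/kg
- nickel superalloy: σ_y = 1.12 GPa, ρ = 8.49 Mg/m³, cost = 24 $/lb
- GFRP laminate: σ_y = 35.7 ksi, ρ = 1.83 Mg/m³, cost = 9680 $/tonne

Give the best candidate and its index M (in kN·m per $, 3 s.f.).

nylon, M = 19.8 kN·m per $

Normalizing units and computing the index:
  nylon: σ_y = 82.74 MPa, ρ = 1128 kg/m³, cost = 3.700 $/kg
  polycarbonate: σ_y = 65.98 MPa, ρ = 1214 kg/m³, cost = 4.700 $/kg
  nickel superalloy: σ_y = 1120 MPa, ρ = 8490 kg/m³, cost = 52.91 $/kg
  GFRP laminate: σ_y = 246.1 MPa, ρ = 1830 kg/m³, cost = 9.680 $/kg
  nylon: M = 19.8 kN·m per $
  GFRP laminate: M = 13.9 kN·m per $
  polycarbonate: M = 11.6 kN·m per $
  nickel superalloy: M = 2.49 kN·m per $
Nylon ranks first.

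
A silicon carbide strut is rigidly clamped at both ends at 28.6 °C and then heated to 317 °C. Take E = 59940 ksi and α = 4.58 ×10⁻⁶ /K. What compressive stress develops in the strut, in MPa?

E = 59940 ksi = 413.3 GPa.
ΔT = 288.4 K. Constrained thermal stress σ = E·α·ΔT = 413.3×10³ MPa × 4.58×10⁻⁶ × 288.4 = 546 MPa (compressive).

546 MPa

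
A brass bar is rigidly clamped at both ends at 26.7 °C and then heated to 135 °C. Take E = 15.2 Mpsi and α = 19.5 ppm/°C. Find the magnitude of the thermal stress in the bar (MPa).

221 MPa

E = 15.2 Mpsi = 104.8 GPa.
ΔT = 108.3 K. Constrained thermal stress σ = E·α·ΔT = 104.8×10³ MPa × 19.5×10⁻⁶ × 108.3 = 221 MPa (compressive).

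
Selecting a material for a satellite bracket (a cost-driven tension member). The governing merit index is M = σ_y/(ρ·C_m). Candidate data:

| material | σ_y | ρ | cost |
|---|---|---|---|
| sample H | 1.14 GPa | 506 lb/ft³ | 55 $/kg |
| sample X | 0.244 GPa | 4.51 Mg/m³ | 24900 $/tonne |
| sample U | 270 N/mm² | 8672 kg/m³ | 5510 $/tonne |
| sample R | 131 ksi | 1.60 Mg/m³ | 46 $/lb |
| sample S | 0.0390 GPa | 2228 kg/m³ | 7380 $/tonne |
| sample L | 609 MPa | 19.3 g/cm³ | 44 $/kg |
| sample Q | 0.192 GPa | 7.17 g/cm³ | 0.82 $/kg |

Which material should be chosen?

Normalizing units and computing the index:
  sample H: σ_y = 1140 MPa, ρ = 8105 kg/m³, cost = 55.00 $/kg
  sample X: σ_y = 244.0 MPa, ρ = 4510 kg/m³, cost = 24.90 $/kg
  sample U: σ_y = 270.0 MPa, ρ = 8672 kg/m³, cost = 5.510 $/kg
  sample R: σ_y = 903.2 MPa, ρ = 1600 kg/m³, cost = 101.4 $/kg
  sample S: σ_y = 39.00 MPa, ρ = 2228 kg/m³, cost = 7.380 $/kg
  sample L: σ_y = 609.0 MPa, ρ = 19300 kg/m³, cost = 44.00 $/kg
  sample Q: σ_y = 192.0 MPa, ρ = 7170 kg/m³, cost = 0.8200 $/kg
  sample Q: M = 32.7 kN·m per $
  sample U: M = 5.65 kN·m per $
  sample R: M = 5.57 kN·m per $
  sample H: M = 2.56 kN·m per $
  sample S: M = 2.37 kN·m per $
  sample X: M = 2.17 kN·m per $
  sample L: M = 0.717 kN·m per $
Sample Q has the largest M.

sample Q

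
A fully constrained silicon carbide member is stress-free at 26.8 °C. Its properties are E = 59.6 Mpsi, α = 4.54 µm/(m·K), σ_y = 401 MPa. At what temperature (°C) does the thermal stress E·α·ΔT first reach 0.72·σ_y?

182 °C

E = 59.6 Mpsi = 410.9 GPa.
E·α·ΔT = 288.7 MPa ⇒ ΔT = 288.7 / (410.9×10³ × 4.54×10⁻⁶) = 154.8 K.
T = 26.8 + 154.8 = 181.6 °C.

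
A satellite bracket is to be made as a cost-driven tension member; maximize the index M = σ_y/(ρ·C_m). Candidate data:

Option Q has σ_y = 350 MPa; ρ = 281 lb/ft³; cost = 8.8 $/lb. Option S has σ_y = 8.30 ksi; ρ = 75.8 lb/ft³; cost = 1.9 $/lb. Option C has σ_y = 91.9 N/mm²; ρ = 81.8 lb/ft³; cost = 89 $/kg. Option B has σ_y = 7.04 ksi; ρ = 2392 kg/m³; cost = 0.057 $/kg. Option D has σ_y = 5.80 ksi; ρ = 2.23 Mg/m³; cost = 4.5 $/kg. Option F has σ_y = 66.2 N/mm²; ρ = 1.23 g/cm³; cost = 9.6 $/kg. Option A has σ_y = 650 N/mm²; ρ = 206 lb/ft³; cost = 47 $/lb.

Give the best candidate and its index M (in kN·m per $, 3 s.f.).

option B, M = 356 kN·m per $

Normalizing units and computing the index:
  option Q: σ_y = 350.0 MPa, ρ = 4501 kg/m³, cost = 19.40 $/kg
  option S: σ_y = 57.23 MPa, ρ = 1214 kg/m³, cost = 4.189 $/kg
  option C: σ_y = 91.90 MPa, ρ = 1310 kg/m³, cost = 89.00 $/kg
  option B: σ_y = 48.54 MPa, ρ = 2392 kg/m³, cost = 0.05700 $/kg
  option D: σ_y = 39.99 MPa, ρ = 2230 kg/m³, cost = 4.500 $/kg
  option F: σ_y = 66.20 MPa, ρ = 1230 kg/m³, cost = 9.600 $/kg
  option A: σ_y = 650.0 MPa, ρ = 3300 kg/m³, cost = 103.6 $/kg
  option B: M = 356 kN·m per $
  option S: M = 11.3 kN·m per $
  option F: M = 5.61 kN·m per $
  option Q: M = 4.01 kN·m per $
  option D: M = 3.99 kN·m per $
  option A: M = 1.90 kN·m per $
  option C: M = 0.788 kN·m per $
Option B ranks first.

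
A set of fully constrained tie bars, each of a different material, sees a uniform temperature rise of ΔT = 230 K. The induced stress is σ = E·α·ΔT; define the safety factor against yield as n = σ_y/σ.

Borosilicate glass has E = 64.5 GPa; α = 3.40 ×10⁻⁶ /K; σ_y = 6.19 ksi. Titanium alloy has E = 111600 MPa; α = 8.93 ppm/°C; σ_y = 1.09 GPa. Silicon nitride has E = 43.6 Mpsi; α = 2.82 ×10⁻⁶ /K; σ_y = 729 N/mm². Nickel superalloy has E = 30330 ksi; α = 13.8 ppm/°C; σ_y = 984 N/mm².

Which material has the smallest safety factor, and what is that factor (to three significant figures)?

In consistent units (E in GPa, α in ×10⁻⁶/K, σ_y in MPa):
  borosilicate glass: E = 64.50, α = 3.40, σ_y = 42.68 → σ = 50.4 MPa, n = 0.846
  titanium alloy: E = 111.6, α = 8.93, σ_y = 1090 → σ = 229 MPa, n = 4.76
  silicon nitride: E = 300.6, α = 2.82, σ_y = 729.0 → σ = 195 MPa, n = 3.74
  nickel superalloy: E = 209.1, α = 13.8, σ_y = 984.0 → σ = 664 MPa, n = 1.48
The minimum is borosilicate glass at n = 0.846.

borosilicate glass, n = 0.846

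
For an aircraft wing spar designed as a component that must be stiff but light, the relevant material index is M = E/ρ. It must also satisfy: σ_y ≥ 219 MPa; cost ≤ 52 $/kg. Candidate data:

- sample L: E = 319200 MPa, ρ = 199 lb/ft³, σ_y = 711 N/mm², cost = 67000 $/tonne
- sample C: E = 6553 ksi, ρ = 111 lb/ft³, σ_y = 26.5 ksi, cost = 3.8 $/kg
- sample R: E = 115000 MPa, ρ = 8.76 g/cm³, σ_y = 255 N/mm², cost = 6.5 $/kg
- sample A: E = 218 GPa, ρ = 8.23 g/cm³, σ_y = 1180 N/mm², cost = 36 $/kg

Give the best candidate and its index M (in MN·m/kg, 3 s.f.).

sample A, M = 26.5 MN·m/kg

Screen on constraints: σ_y ≥ 219 MPa; cost ≤ 52 $/kg. Survivors: sample R, sample A.
Convert each candidate to consistent units, then evaluate M:
  sample R: E = 115.0 GPa, ρ = 8760 kg/m³
  sample A: E = 218.0 GPa, ρ = 8230 kg/m³
  sample A: M = 26.5 MN·m/kg
  sample R: M = 13.1 MN·m/kg
The maximum is for sample A.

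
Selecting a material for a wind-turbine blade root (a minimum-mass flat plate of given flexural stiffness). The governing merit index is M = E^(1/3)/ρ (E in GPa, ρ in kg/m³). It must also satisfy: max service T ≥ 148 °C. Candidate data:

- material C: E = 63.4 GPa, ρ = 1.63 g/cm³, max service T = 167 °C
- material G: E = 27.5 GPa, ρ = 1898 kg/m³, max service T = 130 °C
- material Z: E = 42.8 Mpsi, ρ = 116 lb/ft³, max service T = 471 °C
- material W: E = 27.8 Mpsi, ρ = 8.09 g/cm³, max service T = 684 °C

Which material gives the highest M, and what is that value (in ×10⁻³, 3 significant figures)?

Screen on constraints: max service T ≥ 148 °C. Survivors: material C, material Z, material W.
Convert each candidate to consistent units, then evaluate M:
  material C: E = 63.40 GPa, ρ = 1630 kg/m³
  material Z: E = 295.1 GPa, ρ = 1858 kg/m³
  material W: E = 191.7 GPa, ρ = 8090 kg/m³
  material Z: M = 3.58×10⁻³
  material C: M = 2.45×10⁻³
  material W: M = 0.713×10⁻³
The maximum is for material Z.

material Z, M = 3.58×10⁻³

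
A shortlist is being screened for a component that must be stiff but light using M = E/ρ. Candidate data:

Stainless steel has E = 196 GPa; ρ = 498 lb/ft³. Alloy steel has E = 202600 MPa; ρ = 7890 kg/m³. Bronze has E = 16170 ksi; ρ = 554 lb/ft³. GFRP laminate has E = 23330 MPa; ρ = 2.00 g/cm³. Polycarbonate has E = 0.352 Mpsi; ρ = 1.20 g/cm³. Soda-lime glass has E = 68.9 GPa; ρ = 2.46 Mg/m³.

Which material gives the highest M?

soda-lime glass

Convert each candidate to consistent units, then evaluate M:
  stainless steel: E = 196.0 GPa, ρ = 7977 kg/m³
  alloy steel: E = 202.6 GPa, ρ = 7890 kg/m³
  bronze: E = 111.5 GPa, ρ = 8874 kg/m³
  GFRP laminate: E = 23.33 GPa, ρ = 2000 kg/m³
  polycarbonate: E = 2.427 GPa, ρ = 1200 kg/m³
  soda-lime glass: E = 68.90 GPa, ρ = 2460 kg/m³
  soda-lime glass: M = 28.0 MN·m/kg
  alloy steel: M = 25.7 MN·m/kg
  stainless steel: M = 24.6 MN·m/kg
  bronze: M = 12.6 MN·m/kg
  GFRP laminate: M = 11.7 MN·m/kg
  polycarbonate: M = 2.02 MN·m/kg
The maximum is for soda-lime glass.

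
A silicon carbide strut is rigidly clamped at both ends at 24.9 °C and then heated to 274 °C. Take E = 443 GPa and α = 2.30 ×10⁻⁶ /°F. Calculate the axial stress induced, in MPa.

α = 2.30×10⁻⁶/°F × 9/5 = 4.14×10⁻⁶/K.
ΔT = 249.1 K. Constrained thermal stress σ = E·α·ΔT = 443.0×10³ MPa × 4.14×10⁻⁶ × 249.1 = 457 MPa (compressive).

457 MPa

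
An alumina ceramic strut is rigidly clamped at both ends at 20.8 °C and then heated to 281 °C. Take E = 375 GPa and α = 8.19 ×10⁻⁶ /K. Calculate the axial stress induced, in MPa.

799 MPa

ΔT = 260.2 K. Constrained thermal stress σ = E·α·ΔT = 375.0×10³ MPa × 8.19×10⁻⁶ × 260.2 = 799 MPa (compressive).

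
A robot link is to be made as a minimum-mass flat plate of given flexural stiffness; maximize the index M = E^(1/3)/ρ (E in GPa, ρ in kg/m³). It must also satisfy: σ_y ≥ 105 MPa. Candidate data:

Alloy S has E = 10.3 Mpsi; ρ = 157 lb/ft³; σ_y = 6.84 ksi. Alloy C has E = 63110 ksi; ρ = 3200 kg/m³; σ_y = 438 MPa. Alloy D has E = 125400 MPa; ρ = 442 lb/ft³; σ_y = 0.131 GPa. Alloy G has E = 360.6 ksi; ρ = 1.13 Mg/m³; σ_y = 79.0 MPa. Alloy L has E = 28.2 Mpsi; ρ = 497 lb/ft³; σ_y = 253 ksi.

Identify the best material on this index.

alloy C

Screen on constraints: σ_y ≥ 105 MPa. Survivors: alloy C, alloy D, alloy L.
Putting every candidate on a common basis:
  alloy C: E = 435.1 GPa, ρ = 3200 kg/m³
  alloy D: E = 125.4 GPa, ρ = 7080 kg/m³
  alloy L: E = 194.4 GPa, ρ = 7961 kg/m³
  alloy C: M = 2.37×10⁻³
  alloy L: M = 0.728×10⁻³
  alloy D: M = 0.707×10⁻³
Alloy C ranks first.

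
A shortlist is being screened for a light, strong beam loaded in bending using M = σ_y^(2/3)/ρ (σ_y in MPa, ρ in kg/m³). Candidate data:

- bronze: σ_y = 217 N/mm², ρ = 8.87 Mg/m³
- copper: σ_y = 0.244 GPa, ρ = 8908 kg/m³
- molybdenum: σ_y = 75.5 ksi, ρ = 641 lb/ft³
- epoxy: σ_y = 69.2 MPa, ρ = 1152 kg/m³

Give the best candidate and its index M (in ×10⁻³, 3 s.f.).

epoxy, M = 14.6×10⁻³

After converting to SI:
  bronze: σ_y = 217.0 MPa, ρ = 8870 kg/m³
  copper: σ_y = 244.0 MPa, ρ = 8908 kg/m³
  molybdenum: σ_y = 520.6 MPa, ρ = 10270 kg/m³
  epoxy: σ_y = 69.20 MPa, ρ = 1152 kg/m³
  epoxy: M = 14.6×10⁻³
  molybdenum: M = 6.30×10⁻³
  copper: M = 4.38×10⁻³
  bronze: M = 4.07×10⁻³
Highest index: epoxy.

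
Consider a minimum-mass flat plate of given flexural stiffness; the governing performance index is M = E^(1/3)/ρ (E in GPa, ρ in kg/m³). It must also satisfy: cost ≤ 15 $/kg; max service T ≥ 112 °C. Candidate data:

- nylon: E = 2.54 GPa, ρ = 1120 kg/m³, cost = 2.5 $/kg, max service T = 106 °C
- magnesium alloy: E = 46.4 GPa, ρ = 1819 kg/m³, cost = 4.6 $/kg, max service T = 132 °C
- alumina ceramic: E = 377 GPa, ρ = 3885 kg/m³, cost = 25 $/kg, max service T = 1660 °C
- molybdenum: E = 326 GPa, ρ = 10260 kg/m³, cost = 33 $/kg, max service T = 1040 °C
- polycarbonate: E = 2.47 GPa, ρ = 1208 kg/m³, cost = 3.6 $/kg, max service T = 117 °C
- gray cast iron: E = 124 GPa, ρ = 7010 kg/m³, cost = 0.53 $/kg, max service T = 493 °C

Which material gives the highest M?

magnesium alloy

Screen on constraints: cost ≤ 15 $/kg; max service T ≥ 112 °C. Survivors: magnesium alloy, polycarbonate, gray cast iron.
Evaluate M for each candidate:
  magnesium alloy: M = 1.98×10⁻³
  polycarbonate: M = 1.12×10⁻³
  gray cast iron: M = 0.711×10⁻³
The maximum is for magnesium alloy.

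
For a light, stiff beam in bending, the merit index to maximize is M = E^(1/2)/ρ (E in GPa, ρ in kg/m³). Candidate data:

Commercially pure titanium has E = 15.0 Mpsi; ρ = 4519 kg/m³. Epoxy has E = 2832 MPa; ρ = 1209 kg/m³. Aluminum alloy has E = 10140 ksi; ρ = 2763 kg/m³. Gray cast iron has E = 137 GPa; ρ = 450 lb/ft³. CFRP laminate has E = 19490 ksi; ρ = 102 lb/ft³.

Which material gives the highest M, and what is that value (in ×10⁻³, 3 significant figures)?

After converting to SI:
  commercially pure titanium: E = 103.4 GPa, ρ = 4519 kg/m³
  epoxy: E = 2.832 GPa, ρ = 1209 kg/m³
  aluminum alloy: E = 69.91 GPa, ρ = 2763 kg/m³
  gray cast iron: E = 137.0 GPa, ρ = 7208 kg/m³
  CFRP laminate: E = 134.4 GPa, ρ = 1634 kg/m³
  CFRP laminate: M = 7.09×10⁻³
  aluminum alloy: M = 3.03×10⁻³
  commercially pure titanium: M = 2.25×10⁻³
  gray cast iron: M = 1.62×10⁻³
  epoxy: M = 1.39×10⁻³
CFRP laminate ranks first.

CFRP laminate, M = 7.09×10⁻³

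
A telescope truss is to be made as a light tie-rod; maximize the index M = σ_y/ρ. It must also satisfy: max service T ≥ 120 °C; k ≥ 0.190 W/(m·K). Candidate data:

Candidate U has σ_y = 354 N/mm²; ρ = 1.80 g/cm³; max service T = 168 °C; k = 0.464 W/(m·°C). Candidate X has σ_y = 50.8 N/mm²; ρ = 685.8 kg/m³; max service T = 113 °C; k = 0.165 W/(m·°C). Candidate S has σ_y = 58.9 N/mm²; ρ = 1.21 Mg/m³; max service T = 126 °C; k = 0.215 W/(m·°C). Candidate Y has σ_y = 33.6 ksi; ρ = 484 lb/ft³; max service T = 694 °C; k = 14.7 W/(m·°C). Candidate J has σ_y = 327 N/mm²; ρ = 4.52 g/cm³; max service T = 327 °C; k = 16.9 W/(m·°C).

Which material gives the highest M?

Screen on constraints: max service T ≥ 120 °C; k ≥ 0.190 W/(m·K). Survivors: candidate U, candidate S, candidate Y, candidate J.
Putting every candidate on a common basis:
  candidate U: σ_y = 354.0 MPa, ρ = 1800 kg/m³
  candidate S: σ_y = 58.90 MPa, ρ = 1210 kg/m³
  candidate Y: σ_y = 231.7 MPa, ρ = 7753 kg/m³
  candidate J: σ_y = 327.0 MPa, ρ = 4520 kg/m³
  candidate U: M = 197 kN·m/kg
  candidate J: M = 72.3 kN·m/kg
  candidate S: M = 48.7 kN·m/kg
  candidate Y: M = 29.9 kN·m/kg
The maximum is for candidate U.

candidate U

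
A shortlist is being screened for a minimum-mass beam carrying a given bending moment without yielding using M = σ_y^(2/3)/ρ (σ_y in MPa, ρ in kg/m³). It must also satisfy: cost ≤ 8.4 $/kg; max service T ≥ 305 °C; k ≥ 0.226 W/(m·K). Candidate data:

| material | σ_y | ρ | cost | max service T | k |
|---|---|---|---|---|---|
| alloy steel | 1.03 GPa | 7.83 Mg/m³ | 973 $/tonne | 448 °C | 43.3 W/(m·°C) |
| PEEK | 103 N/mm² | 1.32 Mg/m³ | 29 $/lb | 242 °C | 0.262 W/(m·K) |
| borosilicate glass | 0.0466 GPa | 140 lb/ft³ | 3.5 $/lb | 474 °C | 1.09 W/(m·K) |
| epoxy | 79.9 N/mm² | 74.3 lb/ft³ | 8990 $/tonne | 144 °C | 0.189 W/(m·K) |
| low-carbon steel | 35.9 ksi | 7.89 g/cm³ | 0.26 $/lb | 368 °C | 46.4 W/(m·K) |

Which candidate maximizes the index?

Screen on constraints: cost ≤ 8.4 $/kg; max service T ≥ 305 °C; k ≥ 0.226 W/(m·K). Survivors: alloy steel, borosilicate glass, low-carbon steel.
Normalizing units and computing the index:
  alloy steel: σ_y = 1030 MPa, ρ = 7830 kg/m³
  borosilicate glass: σ_y = 46.60 MPa, ρ = 2243 kg/m³
  low-carbon steel: σ_y = 247.5 MPa, ρ = 7890 kg/m³
  alloy steel: M = 13.0×10⁻³
  borosilicate glass: M = 5.77×10⁻³
  low-carbon steel: M = 5.00×10⁻³
The maximum is for alloy steel.

alloy steel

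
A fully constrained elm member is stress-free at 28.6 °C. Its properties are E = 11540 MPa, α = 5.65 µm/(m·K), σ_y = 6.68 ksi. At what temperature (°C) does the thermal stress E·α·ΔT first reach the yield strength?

E = 11540 MPa = 11.54 GPa.
σ_y = 6.68 ksi = 46.06 MPa.
E·α·ΔT = 46.06 MPa ⇒ ΔT = 46.06 / (11.54×10³ × 5.65×10⁻⁶) = 706.4 K.
T = 28.6 + 706.4 = 735.0 °C.

735 °C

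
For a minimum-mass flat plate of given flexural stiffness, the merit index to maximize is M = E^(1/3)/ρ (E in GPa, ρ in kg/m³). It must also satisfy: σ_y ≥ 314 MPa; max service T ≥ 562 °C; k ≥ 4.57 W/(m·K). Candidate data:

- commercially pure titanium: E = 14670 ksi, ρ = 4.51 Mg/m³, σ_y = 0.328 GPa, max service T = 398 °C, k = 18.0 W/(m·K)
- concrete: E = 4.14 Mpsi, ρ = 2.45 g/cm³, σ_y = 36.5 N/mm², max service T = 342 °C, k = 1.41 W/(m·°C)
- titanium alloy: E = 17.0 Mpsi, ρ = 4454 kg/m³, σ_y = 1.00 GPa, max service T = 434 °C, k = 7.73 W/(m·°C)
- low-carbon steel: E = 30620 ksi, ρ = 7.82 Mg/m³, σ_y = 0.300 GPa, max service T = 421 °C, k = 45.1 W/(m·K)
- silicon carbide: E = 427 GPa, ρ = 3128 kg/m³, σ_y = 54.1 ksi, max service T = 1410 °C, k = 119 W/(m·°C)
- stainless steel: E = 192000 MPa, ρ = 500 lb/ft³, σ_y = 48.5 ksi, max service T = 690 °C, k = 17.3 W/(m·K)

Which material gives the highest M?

Screen on constraints: σ_y ≥ 314 MPa; max service T ≥ 562 °C; k ≥ 4.57 W/(m·K). Survivors: silicon carbide, stainless steel.
In SI units:
  silicon carbide: E = 427.0 GPa, ρ = 3128 kg/m³
  stainless steel: E = 192.0 GPa, ρ = 8009 kg/m³
  silicon carbide: M = 2.41×10⁻³
  stainless steel: M = 0.720×10⁻³
Silicon carbide ranks first.

silicon carbide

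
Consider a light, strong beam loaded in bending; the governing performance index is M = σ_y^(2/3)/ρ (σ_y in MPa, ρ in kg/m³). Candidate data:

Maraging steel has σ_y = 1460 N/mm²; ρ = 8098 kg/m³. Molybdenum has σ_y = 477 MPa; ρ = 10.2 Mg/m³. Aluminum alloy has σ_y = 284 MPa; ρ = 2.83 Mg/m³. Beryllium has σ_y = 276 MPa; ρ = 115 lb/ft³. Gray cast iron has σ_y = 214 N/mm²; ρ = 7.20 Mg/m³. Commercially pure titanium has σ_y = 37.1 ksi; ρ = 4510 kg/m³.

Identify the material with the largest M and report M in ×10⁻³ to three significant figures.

After converting to SI:
  maraging steel: σ_y = 1460 MPa, ρ = 8098 kg/m³
  molybdenum: σ_y = 477.0 MPa, ρ = 10200 kg/m³
  aluminum alloy: σ_y = 284.0 MPa, ρ = 2830 kg/m³
  beryllium: σ_y = 276.0 MPa, ρ = 1842 kg/m³
  gray cast iron: σ_y = 214.0 MPa, ρ = 7200 kg/m³
  commercially pure titanium: σ_y = 255.8 MPa, ρ = 4510 kg/m³
  beryllium: M = 23.0×10⁻³
  maraging steel: M = 15.9×10⁻³
  aluminum alloy: M = 15.3×10⁻³
  commercially pure titanium: M = 8.93×10⁻³
  molybdenum: M = 5.99×10⁻³
  gray cast iron: M = 4.97×10⁻³
Highest index: beryllium.

beryllium, M = 23.0×10⁻³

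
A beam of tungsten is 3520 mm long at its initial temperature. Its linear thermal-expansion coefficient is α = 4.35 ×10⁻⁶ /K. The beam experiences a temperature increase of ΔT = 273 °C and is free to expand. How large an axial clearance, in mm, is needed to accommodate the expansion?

4.18 mm

ΔL = α·L₀·ΔT = 4.35×10⁻⁶ × 3520 mm × 273.0 K = 4.18 mm.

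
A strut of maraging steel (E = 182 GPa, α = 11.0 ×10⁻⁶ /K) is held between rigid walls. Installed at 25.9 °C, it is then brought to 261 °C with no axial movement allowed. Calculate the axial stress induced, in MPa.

471 MPa

ΔT = 235.1 K. Constrained thermal stress σ = E·α·ΔT = 182.0×10³ MPa × 11.0×10⁻⁶ × 235.1 = 471 MPa (compressive).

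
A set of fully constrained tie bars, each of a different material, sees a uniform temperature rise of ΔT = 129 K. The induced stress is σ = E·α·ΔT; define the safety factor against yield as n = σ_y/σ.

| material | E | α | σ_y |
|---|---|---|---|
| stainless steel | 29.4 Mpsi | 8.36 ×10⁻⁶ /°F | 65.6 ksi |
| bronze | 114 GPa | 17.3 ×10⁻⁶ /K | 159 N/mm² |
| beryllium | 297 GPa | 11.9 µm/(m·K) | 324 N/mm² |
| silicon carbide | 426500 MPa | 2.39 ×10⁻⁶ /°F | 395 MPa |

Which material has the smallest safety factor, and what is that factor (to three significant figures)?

Per material, after unit conversion:
  stainless steel: E = 202.7, α = 15.0, σ_y = 452.3 → σ = 393 MPa, n = 1.15
  bronze: E = 114.0, α = 17.3, σ_y = 159.0 → σ = 254 MPa, n = 0.625
  beryllium: E = 297.0, α = 11.9, σ_y = 324.0 → σ = 456 MPa, n = 0.711
  silicon carbide: E = 426.5, α = 4.30, σ_y = 395.0 → σ = 237 MPa, n = 1.67
The minimum is bronze at n = 0.625.

bronze, n = 0.625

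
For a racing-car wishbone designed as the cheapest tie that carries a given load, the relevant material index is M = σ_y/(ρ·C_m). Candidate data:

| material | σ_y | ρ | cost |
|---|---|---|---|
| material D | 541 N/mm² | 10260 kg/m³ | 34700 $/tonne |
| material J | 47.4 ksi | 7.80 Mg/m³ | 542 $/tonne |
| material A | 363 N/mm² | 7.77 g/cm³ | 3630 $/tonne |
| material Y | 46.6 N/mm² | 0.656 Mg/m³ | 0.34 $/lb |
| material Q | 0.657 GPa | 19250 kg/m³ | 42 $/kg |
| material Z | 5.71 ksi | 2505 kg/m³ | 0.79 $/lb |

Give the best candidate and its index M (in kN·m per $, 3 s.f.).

Normalizing units and computing the index:
  material D: σ_y = 541.0 MPa, ρ = 10260 kg/m³, cost = 34.70 $/kg
  material J: σ_y = 326.8 MPa, ρ = 7800 kg/m³, cost = 0.5420 $/kg
  material A: σ_y = 363.0 MPa, ρ = 7770 kg/m³, cost = 3.630 $/kg
  material Y: σ_y = 46.60 MPa, ρ = 656.0 kg/m³, cost = 0.7496 $/kg
  material Q: σ_y = 657.0 MPa, ρ = 19250 kg/m³, cost = 42.00 $/kg
  material Z: σ_y = 39.37 MPa, ρ = 2505 kg/m³, cost = 1.742 $/kg
  material Y: M = 94.8 kN·m per $
  material J: M = 77.3 kN·m per $
  material A: M = 12.9 kN·m per $
  material Z: M = 9.02 kN·m per $
  material D: M = 1.52 kN·m per $
  material Q: M = 0.813 kN·m per $
Highest index: material Y.

material Y, M = 94.8 kN·m per $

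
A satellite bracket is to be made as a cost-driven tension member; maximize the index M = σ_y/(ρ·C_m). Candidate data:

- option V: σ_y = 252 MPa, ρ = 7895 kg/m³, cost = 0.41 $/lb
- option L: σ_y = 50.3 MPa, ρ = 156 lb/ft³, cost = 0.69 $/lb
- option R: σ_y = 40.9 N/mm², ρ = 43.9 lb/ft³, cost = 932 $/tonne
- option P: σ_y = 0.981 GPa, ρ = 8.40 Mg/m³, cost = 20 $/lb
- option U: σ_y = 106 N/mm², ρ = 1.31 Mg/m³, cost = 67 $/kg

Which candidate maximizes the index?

option R

After converting to SI:
  option V: σ_y = 252.0 MPa, ρ = 7895 kg/m³, cost = 0.9039 $/kg
  option L: σ_y = 50.30 MPa, ρ = 2499 kg/m³, cost = 1.521 $/kg
  option R: σ_y = 40.90 MPa, ρ = 703.2 kg/m³, cost = 0.9320 $/kg
  option P: σ_y = 981.0 MPa, ρ = 8400 kg/m³, cost = 44.09 $/kg
  option U: σ_y = 106.0 MPa, ρ = 1310 kg/m³, cost = 67.00 $/kg
  option R: M = 62.4 kN·m per $
  option V: M = 35.3 kN·m per $
  option L: M = 13.2 kN·m per $
  option P: M = 2.65 kN·m per $
  option U: M = 1.21 kN·m per $
Highest index: option R.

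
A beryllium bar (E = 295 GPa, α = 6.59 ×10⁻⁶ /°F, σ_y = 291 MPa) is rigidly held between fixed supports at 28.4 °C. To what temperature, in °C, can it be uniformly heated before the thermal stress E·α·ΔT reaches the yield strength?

112 °C

α = 6.59×10⁻⁶/°F × 9/5 = 11.9×10⁻⁶/K.
E·α·ΔT = 291.0 MPa ⇒ ΔT = 291.0 / (295.0×10³ × 11.9×10⁻⁶) = 83.16 K.
T = 28.4 + 83.16 = 111.6 °C.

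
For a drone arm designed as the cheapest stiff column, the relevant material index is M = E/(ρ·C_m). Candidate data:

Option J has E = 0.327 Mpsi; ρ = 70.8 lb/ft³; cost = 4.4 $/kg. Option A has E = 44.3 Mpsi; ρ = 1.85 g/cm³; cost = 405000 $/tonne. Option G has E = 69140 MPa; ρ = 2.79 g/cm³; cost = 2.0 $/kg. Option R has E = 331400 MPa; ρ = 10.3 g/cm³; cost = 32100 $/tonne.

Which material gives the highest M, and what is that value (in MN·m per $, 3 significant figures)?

option G, M = 12.4 MN·m per $

In SI units:
  option J: E = 2.255 GPa, ρ = 1134 kg/m³, cost = 4.400 $/kg
  option A: E = 305.4 GPa, ρ = 1850 kg/m³, cost = 405.0 $/kg
  option G: E = 69.14 GPa, ρ = 2790 kg/m³, cost = 2.000 $/kg
  option R: E = 331.4 GPa, ρ = 10300 kg/m³, cost = 32.10 $/kg
  option G: M = 12.4 MN·m per $
  option R: M = 1.00 MN·m per $
  option J: M = 0.452 MN·m per $
  option A: M = 0.408 MN·m per $
The maximum is for option G.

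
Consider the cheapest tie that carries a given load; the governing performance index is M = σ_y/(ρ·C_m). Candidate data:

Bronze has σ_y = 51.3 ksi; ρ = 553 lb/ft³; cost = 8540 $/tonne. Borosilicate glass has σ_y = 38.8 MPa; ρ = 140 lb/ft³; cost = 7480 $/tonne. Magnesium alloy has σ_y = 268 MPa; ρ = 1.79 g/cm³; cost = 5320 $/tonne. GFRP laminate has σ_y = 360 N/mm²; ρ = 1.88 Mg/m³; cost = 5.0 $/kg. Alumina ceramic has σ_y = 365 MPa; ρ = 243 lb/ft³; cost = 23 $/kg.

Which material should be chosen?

Putting every candidate on a common basis:
  bronze: σ_y = 353.7 MPa, ρ = 8858 kg/m³, cost = 8.540 $/kg
  borosilicate glass: σ_y = 38.80 MPa, ρ = 2243 kg/m³, cost = 7.480 $/kg
  magnesium alloy: σ_y = 268.0 MPa, ρ = 1790 kg/m³, cost = 5.320 $/kg
  GFRP laminate: σ_y = 360.0 MPa, ρ = 1880 kg/m³, cost = 5.000 $/kg
  alumina ceramic: σ_y = 365.0 MPa, ρ = 3892 kg/m³, cost = 23.00 $/kg
  GFRP laminate: M = 38.3 kN·m per $
  magnesium alloy: M = 28.1 kN·m per $
  bronze: M = 4.68 kN·m per $
  alumina ceramic: M = 4.08 kN·m per $
  borosilicate glass: M = 2.31 kN·m per $
GFRP laminate has the largest M.

GFRP laminate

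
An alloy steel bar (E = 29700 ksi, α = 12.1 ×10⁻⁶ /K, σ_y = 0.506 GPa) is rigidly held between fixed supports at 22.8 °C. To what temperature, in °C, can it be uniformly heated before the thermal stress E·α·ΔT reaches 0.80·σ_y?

E = 29700 ksi = 204.8 GPa.
σ_y = 0.506 GPa = 506.0 MPa.
E·α·ΔT = 404.8 MPa ⇒ ΔT = 404.8 / (204.8×10³ × 12.1×10⁻⁶) = 163.4 K.
T = 22.8 + 163.4 = 186.2 °C.

186 °C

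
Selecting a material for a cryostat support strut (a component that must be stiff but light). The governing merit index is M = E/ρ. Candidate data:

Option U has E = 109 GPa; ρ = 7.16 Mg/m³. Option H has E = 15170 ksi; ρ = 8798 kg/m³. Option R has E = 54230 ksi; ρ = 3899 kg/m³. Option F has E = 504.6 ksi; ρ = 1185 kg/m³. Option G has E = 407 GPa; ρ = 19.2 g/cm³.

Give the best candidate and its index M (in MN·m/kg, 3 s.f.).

After converting to SI:
  option U: E = 109.0 GPa, ρ = 7160 kg/m³
  option H: E = 104.6 GPa, ρ = 8798 kg/m³
  option R: E = 373.9 GPa, ρ = 3899 kg/m³
  option F: E = 3.479 GPa, ρ = 1185 kg/m³
  option G: E = 407.0 GPa, ρ = 19200 kg/m³
  option R: M = 95.9 MN·m/kg
  option G: M = 21.2 MN·m/kg
  option U: M = 15.2 MN·m/kg
  option H: M = 11.9 MN·m/kg
  option F: M = 2.94 MN·m/kg
The maximum is for option R.

option R, M = 95.9 MN·m/kg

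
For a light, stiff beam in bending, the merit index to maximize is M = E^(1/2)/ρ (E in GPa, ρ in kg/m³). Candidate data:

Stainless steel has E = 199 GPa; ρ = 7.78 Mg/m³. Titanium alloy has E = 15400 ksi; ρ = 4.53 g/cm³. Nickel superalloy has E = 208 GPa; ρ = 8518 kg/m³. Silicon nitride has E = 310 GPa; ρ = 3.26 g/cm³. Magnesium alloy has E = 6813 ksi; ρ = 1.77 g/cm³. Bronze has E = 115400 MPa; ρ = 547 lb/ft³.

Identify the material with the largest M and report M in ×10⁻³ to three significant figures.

Putting every candidate on a common basis:
  stainless steel: E = 199.0 GPa, ρ = 7780 kg/m³
  titanium alloy: E = 106.2 GPa, ρ = 4530 kg/m³
  nickel superalloy: E = 208.0 GPa, ρ = 8518 kg/m³
  silicon nitride: E = 310.0 GPa, ρ = 3260 kg/m³
  magnesium alloy: E = 46.97 GPa, ρ = 1770 kg/m³
  bronze: E = 115.4 GPa, ρ = 8762 kg/m³
  silicon nitride: M = 5.40×10⁻³
  magnesium alloy: M = 3.87×10⁻³
  titanium alloy: M = 2.27×10⁻³
  stainless steel: M = 1.81×10⁻³
  nickel superalloy: M = 1.69×10⁻³
  bronze: M = 1.23×10⁻³
The maximum is for silicon nitride.

silicon nitride, M = 5.40×10⁻³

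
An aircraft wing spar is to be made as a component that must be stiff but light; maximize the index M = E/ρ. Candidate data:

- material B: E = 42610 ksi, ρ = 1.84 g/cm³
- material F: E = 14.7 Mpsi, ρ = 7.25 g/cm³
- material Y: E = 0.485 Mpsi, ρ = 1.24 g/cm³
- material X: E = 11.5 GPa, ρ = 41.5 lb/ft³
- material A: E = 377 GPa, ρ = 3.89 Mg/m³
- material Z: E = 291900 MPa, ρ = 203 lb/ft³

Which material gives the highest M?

material B

After converting to SI:
  material B: E = 293.8 GPa, ρ = 1840 kg/m³
  material F: E = 101.4 GPa, ρ = 7250 kg/m³
  material Y: E = 3.344 GPa, ρ = 1240 kg/m³
  material X: E = 11.50 GPa, ρ = 664.8 kg/m³
  material A: E = 377.0 GPa, ρ = 3890 kg/m³
  material Z: E = 291.9 GPa, ρ = 3252 kg/m³
  material B: M = 160 MN·m/kg
  material A: M = 96.9 MN·m/kg
  material Z: M = 89.8 MN·m/kg
  material X: M = 17.3 MN·m/kg
  material F: M = 14.0 MN·m/kg
  material Y: M = 2.70 MN·m/kg
Material B ranks first.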